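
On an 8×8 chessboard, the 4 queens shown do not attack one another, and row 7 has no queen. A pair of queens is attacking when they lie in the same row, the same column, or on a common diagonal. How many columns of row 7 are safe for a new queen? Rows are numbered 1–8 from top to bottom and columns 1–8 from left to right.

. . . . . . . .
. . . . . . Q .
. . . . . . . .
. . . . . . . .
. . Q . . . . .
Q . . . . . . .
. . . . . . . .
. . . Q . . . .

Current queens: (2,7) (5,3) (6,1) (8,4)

2

(2,7) attacks row 7 at column 7 and diagonals 2.
(5,3) attacks row 7 at column 3 and diagonals 1, 5.
(6,1) attacks row 7 at column 1 and diagonals 2.
(8,4) attacks row 7 at column 4 and diagonals 3, 5.
Attacked columns: {1, 2, 3, 4, 5, 7}. Safe: {6, 8}.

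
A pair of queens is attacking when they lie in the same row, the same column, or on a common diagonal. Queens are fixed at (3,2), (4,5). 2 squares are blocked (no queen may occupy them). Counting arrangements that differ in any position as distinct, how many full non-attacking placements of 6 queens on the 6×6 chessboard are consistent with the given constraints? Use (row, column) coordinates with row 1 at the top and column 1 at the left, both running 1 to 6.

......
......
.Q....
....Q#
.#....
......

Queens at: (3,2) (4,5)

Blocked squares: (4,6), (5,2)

Branch on row 1: col 1 → 0; col 3 → 1; col 6 → 0.
Sum: 0 + 1 + 0 = 1.

1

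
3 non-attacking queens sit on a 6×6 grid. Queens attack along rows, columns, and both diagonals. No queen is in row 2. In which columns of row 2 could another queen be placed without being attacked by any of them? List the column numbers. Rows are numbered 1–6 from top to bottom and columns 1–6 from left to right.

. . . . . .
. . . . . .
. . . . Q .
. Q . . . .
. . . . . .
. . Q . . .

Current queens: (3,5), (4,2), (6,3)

columns 1

(3,5) attacks row 2 at column 5 and diagonals 4, 6.
(4,2) attacks row 2 at column 2 and diagonals 4.
(6,3) attacks row 2 at column 3.
Attacked columns: {2, 3, 4, 5, 6}. Safe: {1}.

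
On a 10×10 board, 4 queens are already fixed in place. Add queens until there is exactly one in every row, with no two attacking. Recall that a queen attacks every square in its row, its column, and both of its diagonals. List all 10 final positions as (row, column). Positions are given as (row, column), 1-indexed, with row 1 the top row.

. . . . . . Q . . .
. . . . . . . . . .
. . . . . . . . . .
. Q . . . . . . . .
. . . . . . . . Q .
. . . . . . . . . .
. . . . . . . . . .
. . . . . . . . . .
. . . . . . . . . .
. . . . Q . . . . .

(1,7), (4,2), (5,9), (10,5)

(1,7) (2,3) (3,10) (4,2) (5,9) (6,6) (7,4) (8,1) (9,8) (10,5)

Row 2: attacked by (1,7)→{6,7,8}; (4,2)→{2,4}; (5,9)→{6,9}; (10,5)→{5}. Safe: 1, 3, 10. Place at column 3.
Row 3: attacked by (1,7)→{5,7,9}; (2,3)→{2,3,4}; (4,2)→{1,2,3}; (5,9)→{7,9}; (10,5)→{5}. Safe: 6, 8, 10. Place at column 10.
Row 6: attacked by (1,7)→{2,7}; (2,3)→{3,7}; (3,10)→{7,10}; (4,2)→{2,4}; (5,9)→{8,9,10}; (10,5)→{1,5,9}. Safe: 6. Place at column 6.
Row 7: attacked by (1,7)→{1,7}; (2,3)→{3,8}; (3,10)→{6,10}; (4,2)→{2,5}; (5,9)→{7,9}; (6,6)→{5,6,7}; (10,5)→{2,5,8}. Safe: 4. Place at column 4.
Row 8: attacked by (1,7)→{7}; (2,3)→{3,9}; (3,10)→{5,10}; (4,2)→{2,6}; (5,9)→{6,9}; (6,6)→{4,6,8}; (7,4)→{3,4,5}; (10,5)→{3,5,7}. Safe: 1. Place at column 1.
Row 9: attacked by (1,7)→{7}; (2,3)→{3,10}; (3,10)→{4,10}; (4,2)→{2,7}; (5,9)→{5,9}; (6,6)→{3,6,9}; (7,4)→{2,4,6}; (8,1)→{1,2}; (10,5)→{4,5,6}. Safe: 8. Place at column 8.
Columns [7, 3, 10, 2, 9, 6, 4, 1, 8, 5], r−c [-6, -1, -7, 2, -4, 0, 3, 7, 1, 5], r+c [8, 5, 13, 6, 14, 12, 11, 9, 17, 15] are all distinct, so no two queens attack.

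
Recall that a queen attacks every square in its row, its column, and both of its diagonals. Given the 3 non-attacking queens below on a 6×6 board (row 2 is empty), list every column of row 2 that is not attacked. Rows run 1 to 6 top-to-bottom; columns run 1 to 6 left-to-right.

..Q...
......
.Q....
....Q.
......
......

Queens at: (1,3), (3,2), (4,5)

(1,3) attacks row 2 at column 3 and diagonals 2, 4.
(3,2) attacks row 2 at column 2 and diagonals 1, 3.
(4,5) attacks row 2 at column 5 and diagonals 3.
Attacked columns: {1, 2, 3, 4, 5}. Safe: {6}.

columns 6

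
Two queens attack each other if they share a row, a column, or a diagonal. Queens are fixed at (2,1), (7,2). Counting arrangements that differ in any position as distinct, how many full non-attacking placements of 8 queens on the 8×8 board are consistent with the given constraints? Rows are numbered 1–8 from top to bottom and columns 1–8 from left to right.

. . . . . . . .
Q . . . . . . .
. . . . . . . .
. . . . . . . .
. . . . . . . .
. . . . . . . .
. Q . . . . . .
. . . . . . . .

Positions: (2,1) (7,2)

2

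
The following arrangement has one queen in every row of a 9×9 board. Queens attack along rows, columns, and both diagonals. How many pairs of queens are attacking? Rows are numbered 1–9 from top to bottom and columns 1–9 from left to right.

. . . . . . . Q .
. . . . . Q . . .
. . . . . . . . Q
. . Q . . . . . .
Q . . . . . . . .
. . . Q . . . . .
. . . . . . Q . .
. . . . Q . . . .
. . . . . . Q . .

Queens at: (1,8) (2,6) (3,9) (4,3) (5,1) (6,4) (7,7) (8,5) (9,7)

Same column: (7,7)–(9,7) (column 7).
Same diagonal: (6,4)–(9,7) (|6−9| = |4−7| = 3).
Total attacking pairs: 2.

2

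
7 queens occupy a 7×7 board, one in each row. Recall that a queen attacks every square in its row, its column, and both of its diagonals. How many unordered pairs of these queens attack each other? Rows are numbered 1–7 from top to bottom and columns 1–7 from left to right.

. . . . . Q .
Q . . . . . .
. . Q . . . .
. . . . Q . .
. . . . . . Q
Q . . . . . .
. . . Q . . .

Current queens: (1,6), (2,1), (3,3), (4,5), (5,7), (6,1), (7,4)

2

Same column: (2,1)–(6,1) (column 1).
Same diagonal: (1,6)–(6,1) (|1−6| = |6−1| = 5).
Total attacking pairs: 2.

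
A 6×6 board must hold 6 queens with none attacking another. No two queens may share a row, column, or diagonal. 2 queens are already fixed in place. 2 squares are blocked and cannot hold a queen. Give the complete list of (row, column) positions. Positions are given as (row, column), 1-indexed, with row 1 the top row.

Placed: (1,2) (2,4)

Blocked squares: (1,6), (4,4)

Row 3: attacked by (1,2)→{2,4}; (2,4)→{3,4,5}. Safe: 1, 6. Place at column 6.
Row 4: attacked by (1,2)→{2,5}; (2,4)→{2,4,6}; (3,6)→{5,6}. Blocked: 4. Safe: 1, 3. Place at column 1.
Row 5: attacked by (1,2)→{2,6}; (2,4)→{1,4}; (3,6)→{4,6}; (4,1)→{1,2}. Safe: 3, 5. Place at column 3.
Row 6: attacked by (1,2)→{2}; (2,4)→{4}; (3,6)→{3,6}; (4,1)→{1,3}; (5,3)→{2,3,4}. Safe: 5. Place at column 5.
Columns [2, 4, 6, 1, 3, 5], r−c [-1, -2, -3, 3, 2, 1], r+c [3, 6, 9, 5, 8, 11] are all distinct, so no two queens attack.

(1,2) (2,4) (3,6) (4,1) (5,3) (6,5)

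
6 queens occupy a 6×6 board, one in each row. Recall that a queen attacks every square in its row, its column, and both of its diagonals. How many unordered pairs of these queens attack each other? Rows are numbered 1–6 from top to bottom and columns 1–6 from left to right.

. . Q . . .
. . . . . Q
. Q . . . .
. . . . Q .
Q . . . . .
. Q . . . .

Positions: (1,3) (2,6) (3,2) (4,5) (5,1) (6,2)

3

Same column: (3,2)–(6,2) (column 2).
Same diagonal: (2,6)–(6,2) (|2−6| = |6−2| = 4); (5,1)–(6,2) (|5−6| = |1−2| = 1).
Total attacking pairs: 3.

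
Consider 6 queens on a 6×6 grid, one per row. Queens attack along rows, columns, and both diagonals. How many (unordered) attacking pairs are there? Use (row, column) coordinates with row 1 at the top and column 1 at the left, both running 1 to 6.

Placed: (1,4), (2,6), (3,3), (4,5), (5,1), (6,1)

Same column: (5,1)–(6,1) (column 1).
Same diagonal: (3,3)–(5,1) (|3−5| = |3−1| = 2).
Total attacking pairs: 2.

2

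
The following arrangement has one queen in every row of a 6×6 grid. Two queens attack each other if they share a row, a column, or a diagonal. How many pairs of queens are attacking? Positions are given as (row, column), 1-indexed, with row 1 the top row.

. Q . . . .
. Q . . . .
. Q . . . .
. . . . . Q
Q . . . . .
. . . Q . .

Same column: (1,2)–(2,2) (column 2); (1,2)–(3,2) (column 2); (2,2)–(3,2) (column 2).
Same diagonal: (4,6)–(6,4) (|4−6| = |6−4| = 2).
Total attacking pairs: 4.

4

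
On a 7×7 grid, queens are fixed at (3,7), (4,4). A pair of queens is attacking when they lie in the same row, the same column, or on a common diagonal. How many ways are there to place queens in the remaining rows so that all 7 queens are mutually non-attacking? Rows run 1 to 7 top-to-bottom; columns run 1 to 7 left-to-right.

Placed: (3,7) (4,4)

2

Branch on row 1: col 2 → 1; col 3 → 0; col 6 → 1.
Sum: 1 + 0 + 1 = 2.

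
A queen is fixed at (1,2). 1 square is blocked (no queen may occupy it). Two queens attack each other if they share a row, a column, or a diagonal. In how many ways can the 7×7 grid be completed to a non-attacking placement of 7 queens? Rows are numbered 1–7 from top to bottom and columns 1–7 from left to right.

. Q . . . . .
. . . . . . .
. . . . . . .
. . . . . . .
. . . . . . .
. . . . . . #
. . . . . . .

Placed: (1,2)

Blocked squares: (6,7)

7

Branch on row 2: col 4 → 2; col 5 → 3; col 6 → 1; col 7 → 1.
Sum: 2 + 3 + 1 + 1 = 7.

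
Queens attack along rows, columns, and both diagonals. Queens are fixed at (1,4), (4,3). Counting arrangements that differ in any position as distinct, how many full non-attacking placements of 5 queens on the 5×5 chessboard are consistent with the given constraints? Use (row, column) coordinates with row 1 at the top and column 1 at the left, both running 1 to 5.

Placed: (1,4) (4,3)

Branch on row 2: col 2 → 1.
Sum: 1 = 1.

1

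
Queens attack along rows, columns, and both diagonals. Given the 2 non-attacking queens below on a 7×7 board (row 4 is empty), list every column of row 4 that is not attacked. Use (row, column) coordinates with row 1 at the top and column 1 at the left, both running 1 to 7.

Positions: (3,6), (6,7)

(3,6) attacks row 4 at column 6 and diagonals 5, 7.
(6,7) attacks row 4 at column 7 and diagonals 5.
Attacked columns: {5, 6, 7}. Safe: {1, 2, 3, 4}.

columns 1, 2, 3, 4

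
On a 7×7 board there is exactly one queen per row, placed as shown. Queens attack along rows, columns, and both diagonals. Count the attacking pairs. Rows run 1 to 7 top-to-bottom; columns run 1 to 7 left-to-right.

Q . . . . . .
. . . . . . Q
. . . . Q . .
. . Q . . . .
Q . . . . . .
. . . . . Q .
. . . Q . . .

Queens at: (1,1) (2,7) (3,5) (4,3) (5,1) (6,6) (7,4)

2

Same column: (1,1)–(5,1) (column 1).
Same diagonal: (1,1)–(6,6) (|1−6| = |1−6| = 5).
Total attacking pairs: 2.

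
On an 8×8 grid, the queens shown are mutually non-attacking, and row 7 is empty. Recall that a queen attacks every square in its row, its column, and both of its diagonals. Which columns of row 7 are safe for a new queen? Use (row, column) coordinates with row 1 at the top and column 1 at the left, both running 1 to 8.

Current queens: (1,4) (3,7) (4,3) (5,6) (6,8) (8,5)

(1,4) attacks row 7 at column 4.
(3,7) attacks row 7 at column 7 and diagonals 3.
(4,3) attacks row 7 at column 3 and diagonals 6.
(5,6) attacks row 7 at column 6 and diagonals 4, 8.
(6,8) attacks row 7 at column 8 and diagonals 7.
(8,5) attacks row 7 at column 5 and diagonals 4, 6.
Attacked columns: {3, 4, 5, 6, 7, 8}. Safe: {1, 2}.

columns 1, 2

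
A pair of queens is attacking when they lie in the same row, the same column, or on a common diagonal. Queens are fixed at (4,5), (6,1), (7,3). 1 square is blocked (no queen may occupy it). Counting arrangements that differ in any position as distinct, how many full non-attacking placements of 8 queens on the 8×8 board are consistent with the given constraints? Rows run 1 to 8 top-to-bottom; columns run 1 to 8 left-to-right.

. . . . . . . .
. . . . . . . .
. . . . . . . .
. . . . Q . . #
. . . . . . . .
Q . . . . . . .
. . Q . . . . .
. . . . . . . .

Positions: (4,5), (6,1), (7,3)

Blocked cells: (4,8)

Branch on row 1: col 4 → 1; col 7 → 1.
Sum: 1 + 1 = 2.

2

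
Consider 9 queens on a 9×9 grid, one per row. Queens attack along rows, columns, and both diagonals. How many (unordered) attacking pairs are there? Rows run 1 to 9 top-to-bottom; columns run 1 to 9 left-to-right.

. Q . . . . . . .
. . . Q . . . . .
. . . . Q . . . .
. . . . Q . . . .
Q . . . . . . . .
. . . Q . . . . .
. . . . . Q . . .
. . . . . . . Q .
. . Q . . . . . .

5

Same column: (2,4)–(6,4) (column 4); (3,5)–(4,5) (column 5).
Same diagonal: (1,2)–(4,5) (|1−4| = |2−5| = 3); (2,4)–(3,5) (|2−3| = |4−5| = 1); (2,4)–(5,1) (|2−5| = |4−1| = 3).
Total attacking pairs: 5.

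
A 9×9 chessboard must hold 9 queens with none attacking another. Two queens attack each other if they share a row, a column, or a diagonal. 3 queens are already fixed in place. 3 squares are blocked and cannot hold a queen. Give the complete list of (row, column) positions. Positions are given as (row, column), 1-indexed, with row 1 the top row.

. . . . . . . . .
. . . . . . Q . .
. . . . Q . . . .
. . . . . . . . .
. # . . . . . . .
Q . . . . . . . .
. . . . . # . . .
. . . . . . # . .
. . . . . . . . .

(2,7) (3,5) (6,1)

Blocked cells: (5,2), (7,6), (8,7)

(1,4) (2,7) (3,5) (4,2) (5,9) (6,1) (7,3) (8,8) (9,6)

Row 1: attacked by (2,7)→{6,7,8}; (3,5)→{3,5,7}; (6,1)→{1,6}. Safe: 2, 4, 9. Place at column 4.
Row 4: attacked by (1,4)→{1,4,7}; (2,7)→{5,7,9}; (3,5)→{4,5,6}; (6,1)→{1,3}. Safe: 2, 8. Place at column 2.
Row 5: attacked by (1,4)→{4,8}; (2,7)→{4,7}; (3,5)→{3,5,7}; (4,2)→{1,2,3}; (6,1)→{1,2}. Blocked: 2. Safe: 6, 9. Place at column 9.
Row 7: attacked by (1,4)→{4}; (2,7)→{2,7}; (3,5)→{1,5,9}; (4,2)→{2,5}; (5,9)→{7,9}; (6,1)→{1,2}. Blocked: 6. Safe: 3, 8. Place at column 3.
Row 8: attacked by (1,4)→{4}; (2,7)→{1,7}; (3,5)→{5}; (4,2)→{2,6}; (5,9)→{6,9}; (6,1)→{1,3}; (7,3)→{2,3,4}. Blocked: 7. Safe: 8. Place at column 8.
Row 9: attacked by (1,4)→{4}; (2,7)→{7}; (3,5)→{5}; (4,2)→{2,7}; (5,9)→{5,9}; (6,1)→{1,4}; (7,3)→{1,3,5}; (8,8)→{7,8,9}. Safe: 6. Place at column 6.
Columns [4, 7, 5, 2, 9, 1, 3, 8, 6], r−c [-3, -5, -2, 2, -4, 5, 4, 0, 3], r+c [5, 9, 8, 6, 14, 7, 10, 16, 15] are all distinct, so no two queens attack.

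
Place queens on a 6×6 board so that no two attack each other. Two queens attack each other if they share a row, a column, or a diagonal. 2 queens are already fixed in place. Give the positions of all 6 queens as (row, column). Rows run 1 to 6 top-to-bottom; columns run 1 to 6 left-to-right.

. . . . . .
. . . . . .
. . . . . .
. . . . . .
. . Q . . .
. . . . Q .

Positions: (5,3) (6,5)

Row 1: attacked by (5,3)→{3}; (6,5)→{5}. Safe: 1, 2, 4, 6. Place at column 2.
Row 2: attacked by (1,2)→{1,2,3}; (5,3)→{3,6}; (6,5)→{1,5}. Safe: 4. Place at column 4.
Row 3: attacked by (1,2)→{2,4}; (2,4)→{3,4,5}; (5,3)→{1,3,5}; (6,5)→{2,5}. Safe: 6. Place at column 6.
Row 4: attacked by (1,2)→{2,5}; (2,4)→{2,4,6}; (3,6)→{5,6}; (5,3)→{2,3,4}; (6,5)→{3,5}. Safe: 1. Place at column 1.
Columns [2, 4, 6, 1, 3, 5], r−c [-1, -2, -3, 3, 2, 1], r+c [3, 6, 9, 5, 8, 11] are all distinct, so no two queens attack.

(1,2) (2,4) (3,6) (4,1) (5,3) (6,5)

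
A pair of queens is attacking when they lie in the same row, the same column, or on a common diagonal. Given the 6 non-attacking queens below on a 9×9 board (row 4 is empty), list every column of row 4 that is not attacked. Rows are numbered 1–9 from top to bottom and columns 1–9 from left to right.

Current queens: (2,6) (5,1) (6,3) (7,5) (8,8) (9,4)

(2,6) attacks row 4 at column 6 and diagonals 4, 8.
(5,1) attacks row 4 at column 1 and diagonals 2.
(6,3) attacks row 4 at column 3 and diagonals 1, 5.
(7,5) attacks row 4 at column 5 and diagonals 2, 8.
(8,8) attacks row 4 at column 8 and diagonals 4.
(9,4) attacks row 4 at column 4 and diagonals 9.
Attacked columns: {1, 2, 3, 4, 5, 6, 8, 9}. Safe: {7}.

columns 7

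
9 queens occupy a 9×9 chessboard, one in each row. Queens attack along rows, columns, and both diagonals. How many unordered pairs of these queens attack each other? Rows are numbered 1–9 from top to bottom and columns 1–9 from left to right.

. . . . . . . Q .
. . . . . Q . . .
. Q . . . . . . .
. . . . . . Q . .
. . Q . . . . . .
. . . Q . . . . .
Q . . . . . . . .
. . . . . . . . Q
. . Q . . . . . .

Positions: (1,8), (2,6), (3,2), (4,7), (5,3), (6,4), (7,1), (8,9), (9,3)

6

Same column: (5,3)–(9,3) (column 3).
Same diagonal: (2,6)–(5,3) (|2−5| = |6−3| = 3); (2,6)–(7,1) (|2−7| = |6−1| = 5); (5,3)–(6,4) (|5−6| = |3−4| = 1); (5,3)–(7,1) (|5−7| = |3−1| = 2); (7,1)–(9,3) (|7−9| = |1−3| = 2).
Total attacking pairs: 6.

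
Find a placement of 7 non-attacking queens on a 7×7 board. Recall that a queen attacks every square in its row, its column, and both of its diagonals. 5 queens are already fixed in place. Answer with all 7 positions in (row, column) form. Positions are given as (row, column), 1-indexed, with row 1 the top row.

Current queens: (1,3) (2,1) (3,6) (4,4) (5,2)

Row 6: attacked by (1,3)→{3}; (2,1)→{1,5}; (3,6)→{3,6}; (4,4)→{2,4,6}; (5,2)→{1,2,3}. Safe: 7. Place at column 7.
Row 7: attacked by (1,3)→{3}; (2,1)→{1,6}; (3,6)→{2,6}; (4,4)→{1,4,7}; (5,2)→{2,4}; (6,7)→{6,7}. Safe: 5. Place at column 5.
Columns [3, 1, 6, 4, 2, 7, 5], r−c [-2, 1, -3, 0, 3, -1, 2], r+c [4, 3, 9, 8, 7, 13, 12] are all distinct, so no two queens attack.

(1,3) (2,1) (3,6) (4,4) (5,2) (6,7) (7,5)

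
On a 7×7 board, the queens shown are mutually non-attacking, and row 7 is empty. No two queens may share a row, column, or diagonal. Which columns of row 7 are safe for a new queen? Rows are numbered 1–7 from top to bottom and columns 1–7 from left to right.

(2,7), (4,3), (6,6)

(2,7) attacks row 7 at column 7 and diagonals 2.
(4,3) attacks row 7 at column 3 and diagonals 6.
(6,6) attacks row 7 at column 6 and diagonals 5, 7.
Attacked columns: {2, 3, 5, 6, 7}. Safe: {1, 4}.

columns 1, 4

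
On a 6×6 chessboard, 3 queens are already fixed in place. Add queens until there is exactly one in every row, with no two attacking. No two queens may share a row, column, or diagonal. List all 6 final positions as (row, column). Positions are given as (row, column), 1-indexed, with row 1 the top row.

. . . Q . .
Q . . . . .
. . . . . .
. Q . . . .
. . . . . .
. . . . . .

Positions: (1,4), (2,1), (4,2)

(1,4) (2,1) (3,5) (4,2) (5,6) (6,3)

Row 3: attacked by (1,4)→{2,4,6}; (2,1)→{1,2}; (4,2)→{1,2,3}. Safe: 5. Place at column 5.
Row 5: attacked by (1,4)→{4}; (2,1)→{1,4}; (3,5)→{3,5}; (4,2)→{1,2,3}. Safe: 6. Place at column 6.
Row 6: attacked by (1,4)→{4}; (2,1)→{1,5}; (3,5)→{2,5}; (4,2)→{2,4}; (5,6)→{5,6}. Safe: 3. Place at column 3.
Columns [4, 1, 5, 2, 6, 3], r−c [-3, 1, -2, 2, -1, 3], r+c [5, 3, 8, 6, 11, 9] are all distinct, so no two queens attack.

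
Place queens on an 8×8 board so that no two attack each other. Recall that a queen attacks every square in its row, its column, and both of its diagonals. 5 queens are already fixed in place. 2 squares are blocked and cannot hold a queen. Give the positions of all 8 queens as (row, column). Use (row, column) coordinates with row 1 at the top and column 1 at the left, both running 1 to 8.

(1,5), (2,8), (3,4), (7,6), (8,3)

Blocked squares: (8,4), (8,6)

Row 4: attacked by (1,5)→{2,5,8}; (2,8)→{6,8}; (3,4)→{3,4,5}; (7,6)→{3,6}; (8,3)→{3,7}. Safe: 1. Place at column 1.
Row 5: attacked by (1,5)→{1,5}; (2,8)→{5,8}; (3,4)→{2,4,6}; (4,1)→{1,2}; (7,6)→{4,6,8}; (8,3)→{3,6}. Safe: 7. Place at column 7.
Row 6: attacked by (1,5)→{5}; (2,8)→{4,8}; (3,4)→{1,4,7}; (4,1)→{1,3}; (5,7)→{6,7,8}; (7,6)→{5,6,7}; (8,3)→{1,3,5}. Safe: 2. Place at column 2.
Columns [5, 8, 4, 1, 7, 2, 6, 3], r−c [-4, -6, -1, 3, -2, 4, 1, 5], r+c [6, 10, 7, 5, 12, 8, 13, 11] are all distinct, so no two queens attack.

(1,5) (2,8) (3,4) (4,1) (5,7) (6,2) (7,6) (8,3)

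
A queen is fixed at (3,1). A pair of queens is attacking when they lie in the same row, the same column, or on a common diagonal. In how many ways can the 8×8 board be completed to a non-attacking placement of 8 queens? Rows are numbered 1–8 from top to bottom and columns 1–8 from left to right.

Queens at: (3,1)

Branch on row 1: col 2 → 1; col 4 → 4; col 5 → 4; col 6 → 4; col 7 → 1; col 8 → 2.
Sum: 1 + 4 + 4 + 4 + 1 + 2 = 16.

16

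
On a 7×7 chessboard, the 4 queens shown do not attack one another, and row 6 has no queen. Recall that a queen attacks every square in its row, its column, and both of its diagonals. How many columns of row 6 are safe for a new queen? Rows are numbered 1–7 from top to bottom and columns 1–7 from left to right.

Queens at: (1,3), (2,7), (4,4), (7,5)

1

(1,3) attacks row 6 at column 3.
(2,7) attacks row 6 at column 7 and diagonals 3.
(4,4) attacks row 6 at column 4 and diagonals 2, 6.
(7,5) attacks row 6 at column 5 and diagonals 4, 6.
Attacked columns: {2, 3, 4, 5, 6, 7}. Safe: {1}.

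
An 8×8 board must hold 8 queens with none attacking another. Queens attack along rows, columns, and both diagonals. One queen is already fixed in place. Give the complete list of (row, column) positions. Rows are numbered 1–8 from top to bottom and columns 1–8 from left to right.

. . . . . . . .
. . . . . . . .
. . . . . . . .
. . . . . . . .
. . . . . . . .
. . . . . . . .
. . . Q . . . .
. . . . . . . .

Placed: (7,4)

(1,8) (2,2) (3,5) (4,3) (5,1) (6,7) (7,4) (8,6)

Row 1: attacked by (7,4)→{4}. Safe: 1, 2, 3, 5, 6, 7, 8. Place at column 8.
Row 2: attacked by (1,8)→{7,8}; (7,4)→{4}. Safe: 1, 2, 3, 5, 6. Place at column 2.
Row 3: attacked by (1,8)→{6,8}; (2,2)→{1,2,3}; (7,4)→{4,8}. Safe: 5, 7. Place at column 5.
Row 4: attacked by (1,8)→{5,8}; (2,2)→{2,4}; (3,5)→{4,5,6}; (7,4)→{1,4,7}. Safe: 3. Place at column 3.
Row 5: attacked by (1,8)→{4,8}; (2,2)→{2,5}; (3,5)→{3,5,7}; (4,3)→{2,3,4}; (7,4)→{2,4,6}. Safe: 1. Place at column 1.
Row 6: attacked by (1,8)→{3,8}; (2,2)→{2,6}; (3,5)→{2,5,8}; (4,3)→{1,3,5}; (5,1)→{1,2}; (7,4)→{3,4,5}. Safe: 7. Place at column 7.
Row 8: attacked by (1,8)→{1,8}; (2,2)→{2,8}; (3,5)→{5}; (4,3)→{3,7}; (5,1)→{1,4}; (6,7)→{5,7}; (7,4)→{3,4,5}. Safe: 6. Place at column 6.
Columns [8, 2, 5, 3, 1, 7, 4, 6], r−c [-7, 0, -2, 1, 4, -1, 3, 2], r+c [9, 4, 8, 7, 6, 13, 11, 14] are all distinct, so no two queens attack.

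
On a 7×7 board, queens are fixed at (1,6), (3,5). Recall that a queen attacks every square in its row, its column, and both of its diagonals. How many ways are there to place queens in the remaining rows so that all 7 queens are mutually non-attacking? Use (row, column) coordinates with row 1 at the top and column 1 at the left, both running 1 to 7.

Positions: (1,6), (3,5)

Branch on row 2: col 1 → 0; col 2 → 1; col 3 → 1.
Sum: 0 + 1 + 1 = 2.

2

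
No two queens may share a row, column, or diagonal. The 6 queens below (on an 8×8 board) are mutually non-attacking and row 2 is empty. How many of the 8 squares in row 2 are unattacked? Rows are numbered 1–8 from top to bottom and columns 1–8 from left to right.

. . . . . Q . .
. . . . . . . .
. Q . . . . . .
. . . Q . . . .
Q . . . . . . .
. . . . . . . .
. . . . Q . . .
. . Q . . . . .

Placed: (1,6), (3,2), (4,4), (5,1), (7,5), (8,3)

1

(1,6) attacks row 2 at column 6 and diagonals 5, 7.
(3,2) attacks row 2 at column 2 and diagonals 1, 3.
(4,4) attacks row 2 at column 4 and diagonals 2, 6.
(5,1) attacks row 2 at column 1 and diagonals 4.
(7,5) attacks row 2 at column 5.
(8,3) attacks row 2 at column 3.
Attacked columns: {1, 2, 3, 4, 5, 6, 7}. Safe: {8}.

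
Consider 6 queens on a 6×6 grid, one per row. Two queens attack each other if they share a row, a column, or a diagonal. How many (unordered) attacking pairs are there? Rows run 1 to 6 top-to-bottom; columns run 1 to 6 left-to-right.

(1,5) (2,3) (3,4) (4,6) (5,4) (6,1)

Same column: (3,4)–(5,4) (column 4).
Same diagonal: (2,3)–(3,4) (|2−3| = |3−4| = 1); (3,4)–(6,1) (|3−6| = |4−1| = 3).
Total attacking pairs: 3.

3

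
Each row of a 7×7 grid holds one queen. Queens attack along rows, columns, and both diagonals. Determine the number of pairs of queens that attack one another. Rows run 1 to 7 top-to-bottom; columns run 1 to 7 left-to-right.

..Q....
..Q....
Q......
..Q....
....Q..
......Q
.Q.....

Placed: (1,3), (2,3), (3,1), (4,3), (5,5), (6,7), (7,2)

Same column: (1,3)–(2,3) (column 3); (1,3)–(4,3) (column 3); (2,3)–(4,3) (column 3).
Same diagonal: (1,3)–(3,1) (|1−3| = |3−1| = 2); (2,3)–(6,7) (|2−6| = |3−7| = 4).
Total attacking pairs: 5.

5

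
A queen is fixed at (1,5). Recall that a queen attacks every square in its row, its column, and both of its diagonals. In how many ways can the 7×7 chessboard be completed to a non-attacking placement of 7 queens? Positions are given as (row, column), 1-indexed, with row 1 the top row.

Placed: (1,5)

Branch on row 2: col 1 → 2; col 2 → 1; col 3 → 1; col 7 → 2.
Sum: 2 + 1 + 1 + 2 = 6.

6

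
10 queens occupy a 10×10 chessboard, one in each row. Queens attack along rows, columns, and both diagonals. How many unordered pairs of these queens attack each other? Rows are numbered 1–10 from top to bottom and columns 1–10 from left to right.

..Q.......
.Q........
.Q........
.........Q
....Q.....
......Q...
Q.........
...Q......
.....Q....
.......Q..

3

Same column: (2,2)–(3,2) (column 2).
Same diagonal: (1,3)–(2,2) (|1−2| = |3−2| = 1); (2,2)–(5,5) (|2−5| = |2−5| = 3).
Total attacking pairs: 3.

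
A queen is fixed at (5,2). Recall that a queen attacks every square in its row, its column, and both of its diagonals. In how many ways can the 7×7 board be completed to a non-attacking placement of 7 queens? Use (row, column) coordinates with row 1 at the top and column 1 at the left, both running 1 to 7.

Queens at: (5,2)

Branch on row 1: col 1 → 1; col 3 → 1; col 4 → 2; col 5 → 1; col 7 → 1.
Sum: 1 + 1 + 2 + 1 + 1 = 6.

6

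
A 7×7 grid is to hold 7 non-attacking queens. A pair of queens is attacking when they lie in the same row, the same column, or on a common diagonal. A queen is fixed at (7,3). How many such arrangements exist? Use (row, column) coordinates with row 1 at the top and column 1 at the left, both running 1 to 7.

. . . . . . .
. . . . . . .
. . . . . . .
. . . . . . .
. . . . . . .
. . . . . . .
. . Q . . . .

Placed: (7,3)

Branch on row 1: col 1 → 1; col 2 → 0; col 4 → 1; col 5 → 2; col 6 → 1; col 7 → 1.
Sum: 1 + 0 + 1 + 2 + 1 + 1 = 6.

6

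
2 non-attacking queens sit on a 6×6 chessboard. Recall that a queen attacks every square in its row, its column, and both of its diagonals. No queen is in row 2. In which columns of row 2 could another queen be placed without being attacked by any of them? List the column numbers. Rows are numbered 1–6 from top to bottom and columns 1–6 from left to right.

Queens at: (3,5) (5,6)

(3,5) attacks row 2 at column 5 and diagonals 4, 6.
(5,6) attacks row 2 at column 6 and diagonals 3.
Attacked columns: {3, 4, 5, 6}. Safe: {1, 2}.

columns 1, 2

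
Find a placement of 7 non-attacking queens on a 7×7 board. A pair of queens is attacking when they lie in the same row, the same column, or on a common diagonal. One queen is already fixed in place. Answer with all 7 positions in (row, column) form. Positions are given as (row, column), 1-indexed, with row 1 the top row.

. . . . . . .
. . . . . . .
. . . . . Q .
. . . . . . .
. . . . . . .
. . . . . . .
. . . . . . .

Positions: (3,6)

Row 1: attacked by (3,6)→{4,6}. Safe: 1, 2, 3, 5, 7. Place at column 2.
Row 2: attacked by (1,2)→{1,2,3}; (3,6)→{5,6,7}. Safe: 4. Place at column 4.
Row 4: attacked by (1,2)→{2,5}; (2,4)→{2,4,6}; (3,6)→{5,6,7}. Safe: 1, 3. Place at column 1.
Row 5: attacked by (1,2)→{2,6}; (2,4)→{1,4,7}; (3,6)→{4,6}; (4,1)→{1,2}. Safe: 3, 5. Place at column 3.
Row 6: attacked by (1,2)→{2,7}; (2,4)→{4}; (3,6)→{3,6}; (4,1)→{1,3}; (5,3)→{2,3,4}. Safe: 5. Place at column 5.
Row 7: attacked by (1,2)→{2}; (2,4)→{4}; (3,6)→{2,6}; (4,1)→{1,4}; (5,3)→{1,3,5}; (6,5)→{4,5,6}. Safe: 7. Place at column 7.
Columns [2, 4, 6, 1, 3, 5, 7], r−c [-1, -2, -3, 3, 2, 1, 0], r+c [3, 6, 9, 5, 8, 11, 14] are all distinct, so no two queens attack.

(1,2) (2,4) (3,6) (4,1) (5,3) (6,5) (7,7)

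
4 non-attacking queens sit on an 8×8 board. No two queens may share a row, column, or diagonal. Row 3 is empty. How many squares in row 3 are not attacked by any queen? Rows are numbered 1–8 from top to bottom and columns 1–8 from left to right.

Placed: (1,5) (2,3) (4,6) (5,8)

(1,5) attacks row 3 at column 5 and diagonals 3, 7.
(2,3) attacks row 3 at column 3 and diagonals 2, 4.
(4,6) attacks row 3 at column 6 and diagonals 5, 7.
(5,8) attacks row 3 at column 8 and diagonals 6.
Attacked columns: {2, 3, 4, 5, 6, 7, 8}. Safe: {1}.

1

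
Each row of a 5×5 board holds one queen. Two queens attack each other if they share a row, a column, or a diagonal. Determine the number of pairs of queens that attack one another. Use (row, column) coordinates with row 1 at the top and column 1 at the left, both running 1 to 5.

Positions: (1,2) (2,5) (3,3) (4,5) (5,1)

Same column: (2,5)–(4,5) (column 5).
Same diagonal: (1,2)–(4,5) (|1−4| = |2−5| = 3); (3,3)–(5,1) (|3−5| = |3−1| = 2).
Total attacking pairs: 3.

3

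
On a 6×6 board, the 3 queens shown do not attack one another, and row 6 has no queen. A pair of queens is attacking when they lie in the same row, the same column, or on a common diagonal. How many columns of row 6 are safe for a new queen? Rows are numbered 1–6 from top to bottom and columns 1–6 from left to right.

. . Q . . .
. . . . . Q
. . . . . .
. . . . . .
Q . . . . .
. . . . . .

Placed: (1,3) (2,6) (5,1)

(1,3) attacks row 6 at column 3.
(2,6) attacks row 6 at column 6 and diagonals 2.
(5,1) attacks row 6 at column 1 and diagonals 2.
Attacked columns: {1, 2, 3, 6}. Safe: {4, 5}.

2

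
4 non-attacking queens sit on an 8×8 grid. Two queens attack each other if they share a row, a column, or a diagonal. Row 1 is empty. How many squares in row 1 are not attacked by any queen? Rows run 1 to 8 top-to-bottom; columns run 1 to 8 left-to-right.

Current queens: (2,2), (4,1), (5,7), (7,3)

(2,2) attacks row 1 at column 2 and diagonals 1, 3.
(4,1) attacks row 1 at column 1 and diagonals 4.
(5,7) attacks row 1 at column 7 and diagonals 3.
(7,3) attacks row 1 at column 3.
Attacked columns: {1, 2, 3, 4, 7}. Safe: {5, 6, 8}.

3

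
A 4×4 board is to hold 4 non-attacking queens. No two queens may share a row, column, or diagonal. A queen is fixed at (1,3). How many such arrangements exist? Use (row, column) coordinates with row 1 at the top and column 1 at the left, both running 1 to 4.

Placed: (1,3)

Branch on row 2: col 1 → 1.
Sum: 1 = 1.

1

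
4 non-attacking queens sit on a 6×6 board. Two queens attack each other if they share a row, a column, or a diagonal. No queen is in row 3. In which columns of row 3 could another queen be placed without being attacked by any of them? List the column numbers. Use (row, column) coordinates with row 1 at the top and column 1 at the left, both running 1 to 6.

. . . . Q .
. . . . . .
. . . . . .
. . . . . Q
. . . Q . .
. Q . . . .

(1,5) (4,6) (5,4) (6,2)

columns 1

(1,5) attacks row 3 at column 5 and diagonals 3.
(4,6) attacks row 3 at column 6 and diagonals 5.
(5,4) attacks row 3 at column 4 and diagonals 2, 6.
(6,2) attacks row 3 at column 2 and diagonals 5.
Attacked columns: {2, 3, 4, 5, 6}. Safe: {1}.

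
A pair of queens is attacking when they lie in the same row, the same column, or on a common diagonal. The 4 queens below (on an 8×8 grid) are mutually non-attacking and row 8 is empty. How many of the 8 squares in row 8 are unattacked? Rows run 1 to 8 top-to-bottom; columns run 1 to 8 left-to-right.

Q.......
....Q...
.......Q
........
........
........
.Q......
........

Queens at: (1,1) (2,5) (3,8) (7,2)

3

(1,1) attacks row 8 at column 1 and diagonals 8.
(2,5) attacks row 8 at column 5.
(3,8) attacks row 8 at column 8 and diagonals 3.
(7,2) attacks row 8 at column 2 and diagonals 1, 3.
Attacked columns: {1, 2, 3, 5, 8}. Safe: {4, 6, 7}.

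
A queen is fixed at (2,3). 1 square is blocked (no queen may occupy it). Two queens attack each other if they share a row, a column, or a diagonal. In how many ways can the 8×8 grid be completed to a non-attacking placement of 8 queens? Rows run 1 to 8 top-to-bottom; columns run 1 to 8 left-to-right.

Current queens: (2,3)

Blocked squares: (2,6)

14

Branch on row 1: col 1 → 0; col 5 → 3; col 6 → 8; col 7 → 2; col 8 → 1.
Sum: 0 + 3 + 8 + 2 + 1 = 14.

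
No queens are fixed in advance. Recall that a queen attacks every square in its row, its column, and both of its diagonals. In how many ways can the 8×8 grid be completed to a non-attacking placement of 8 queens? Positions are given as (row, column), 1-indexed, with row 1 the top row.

92

Branch on row 1: col 1 → 4; col 2 → 8; col 3 → 16; col 4 → 18; col 5 → 18; col 6 → 16; col 7 → 8; col 8 → 4.
Sum: 4 + 8 + 16 + 18 + 18 + 16 + 8 + 4 = 92.
(This is the classic 8-queens count.)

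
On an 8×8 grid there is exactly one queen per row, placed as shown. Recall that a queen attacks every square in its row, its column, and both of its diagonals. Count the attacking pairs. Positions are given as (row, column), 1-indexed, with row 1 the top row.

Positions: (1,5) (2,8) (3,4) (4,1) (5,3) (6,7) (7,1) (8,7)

4

Same column: (4,1)–(7,1) (column 1); (6,7)–(8,7) (column 7).
Same diagonal: (3,4)–(6,7) (|3−6| = |4−7| = 3); (5,3)–(7,1) (|5−7| = |3−1| = 2).
Total attacking pairs: 4.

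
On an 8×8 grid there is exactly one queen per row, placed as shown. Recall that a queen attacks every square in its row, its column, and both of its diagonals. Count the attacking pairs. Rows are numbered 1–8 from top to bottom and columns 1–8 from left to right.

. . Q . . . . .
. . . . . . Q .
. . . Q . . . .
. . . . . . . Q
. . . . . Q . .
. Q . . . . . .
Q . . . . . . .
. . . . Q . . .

2

Same diagonal: (3,4)–(5,6) (|3−5| = |4−6| = 2); (6,2)–(7,1) (|6−7| = |2−1| = 1).
Total attacking pairs: 2.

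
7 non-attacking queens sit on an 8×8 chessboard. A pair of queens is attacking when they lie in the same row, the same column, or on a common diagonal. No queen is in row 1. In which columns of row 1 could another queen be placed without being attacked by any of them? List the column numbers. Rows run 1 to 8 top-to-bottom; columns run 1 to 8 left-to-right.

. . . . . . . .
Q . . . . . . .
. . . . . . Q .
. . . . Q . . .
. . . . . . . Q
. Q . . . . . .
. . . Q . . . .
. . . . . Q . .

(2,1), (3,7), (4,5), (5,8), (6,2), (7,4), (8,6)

columns 3

(2,1) attacks row 1 at column 1 and diagonals 2.
(3,7) attacks row 1 at column 7 and diagonals 5.
(4,5) attacks row 1 at column 5 and diagonals 2, 8.
(5,8) attacks row 1 at column 8 and diagonals 4.
(6,2) attacks row 1 at column 2 and diagonals 7.
(7,4) attacks row 1 at column 4.
(8,6) attacks row 1 at column 6.
Attacked columns: {1, 2, 4, 5, 6, 7, 8}. Safe: {3}.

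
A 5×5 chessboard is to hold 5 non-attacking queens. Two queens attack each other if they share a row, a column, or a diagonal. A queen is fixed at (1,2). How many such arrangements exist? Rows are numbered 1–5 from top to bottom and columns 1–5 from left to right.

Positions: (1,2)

2

Branch on row 2: col 4 → 1; col 5 → 1.
Sum: 1 + 1 = 2.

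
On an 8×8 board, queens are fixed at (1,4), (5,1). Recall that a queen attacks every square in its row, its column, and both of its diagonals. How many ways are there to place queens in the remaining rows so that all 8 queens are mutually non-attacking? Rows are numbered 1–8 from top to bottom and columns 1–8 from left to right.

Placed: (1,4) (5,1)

Branch on row 2: col 2 → 2; col 6 → 1; col 7 → 1; col 8 → 1.
Sum: 2 + 1 + 1 + 1 = 5.

5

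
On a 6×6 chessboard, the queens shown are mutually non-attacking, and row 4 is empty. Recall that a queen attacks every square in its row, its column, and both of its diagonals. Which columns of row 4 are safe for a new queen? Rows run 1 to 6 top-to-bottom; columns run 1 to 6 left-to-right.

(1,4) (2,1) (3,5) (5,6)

columns 2

(1,4) attacks row 4 at column 4 and diagonals 1.
(2,1) attacks row 4 at column 1 and diagonals 3.
(3,5) attacks row 4 at column 5 and diagonals 4, 6.
(5,6) attacks row 4 at column 6 and diagonals 5.
Attacked columns: {1, 3, 4, 5, 6}. Safe: {2}.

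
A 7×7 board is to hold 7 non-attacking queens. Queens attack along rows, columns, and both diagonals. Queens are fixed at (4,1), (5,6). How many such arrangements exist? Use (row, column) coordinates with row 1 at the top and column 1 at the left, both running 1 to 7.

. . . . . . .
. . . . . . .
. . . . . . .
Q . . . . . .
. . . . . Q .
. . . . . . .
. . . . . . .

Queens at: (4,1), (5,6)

Branch on row 1: col 3 → 0; col 5 → 0; col 7 → 1.
Sum: 0 + 0 + 1 = 1.

1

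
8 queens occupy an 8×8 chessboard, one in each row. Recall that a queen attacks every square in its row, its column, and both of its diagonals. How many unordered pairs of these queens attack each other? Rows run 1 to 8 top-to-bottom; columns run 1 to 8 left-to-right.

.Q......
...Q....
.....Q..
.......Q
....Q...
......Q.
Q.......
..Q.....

Same diagonal: (1,2)–(6,7) (|1−6| = |2−7| = 5).
Total attacking pairs: 1.

1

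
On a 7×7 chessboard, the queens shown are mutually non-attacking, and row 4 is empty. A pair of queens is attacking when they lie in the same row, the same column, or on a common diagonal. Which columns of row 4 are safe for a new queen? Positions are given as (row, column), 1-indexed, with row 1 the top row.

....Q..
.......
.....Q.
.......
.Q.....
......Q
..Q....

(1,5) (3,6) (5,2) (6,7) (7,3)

columns 4

(1,5) attacks row 4 at column 5 and diagonals 2.
(3,6) attacks row 4 at column 6 and diagonals 5, 7.
(5,2) attacks row 4 at column 2 and diagonals 1, 3.
(6,7) attacks row 4 at column 7 and diagonals 5.
(7,3) attacks row 4 at column 3 and diagonals 6.
Attacked columns: {1, 2, 3, 5, 6, 7}. Safe: {4}.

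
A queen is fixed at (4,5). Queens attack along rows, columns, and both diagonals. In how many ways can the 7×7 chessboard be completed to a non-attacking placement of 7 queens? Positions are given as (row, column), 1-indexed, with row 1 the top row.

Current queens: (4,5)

Branch on row 1: col 1 → 0; col 3 → 1; col 4 → 1; col 6 → 1; col 7 → 1.
Sum: 0 + 1 + 1 + 1 + 1 = 4.

4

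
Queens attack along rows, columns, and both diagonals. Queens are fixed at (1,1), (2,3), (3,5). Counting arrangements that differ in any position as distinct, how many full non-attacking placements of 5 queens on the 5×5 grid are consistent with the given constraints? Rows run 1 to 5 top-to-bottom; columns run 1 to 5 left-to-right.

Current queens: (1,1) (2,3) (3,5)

1

Branch on row 4: col 2 → 1.
Sum: 1 = 1.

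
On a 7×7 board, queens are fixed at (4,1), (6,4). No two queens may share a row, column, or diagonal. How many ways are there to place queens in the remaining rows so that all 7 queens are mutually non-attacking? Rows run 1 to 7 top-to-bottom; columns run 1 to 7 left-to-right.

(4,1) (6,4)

Branch on row 1: col 2 → 1; col 3 → 0; col 5 → 0; col 6 → 0; col 7 → 1.
Sum: 1 + 0 + 0 + 0 + 1 = 2.

2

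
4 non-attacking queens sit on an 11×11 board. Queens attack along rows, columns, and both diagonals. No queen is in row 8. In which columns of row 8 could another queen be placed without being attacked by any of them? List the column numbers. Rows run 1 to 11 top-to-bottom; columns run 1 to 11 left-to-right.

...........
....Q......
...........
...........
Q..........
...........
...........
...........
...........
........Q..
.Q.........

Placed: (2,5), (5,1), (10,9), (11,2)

columns 3, 6, 8, 10

(2,5) attacks row 8 at column 5 and diagonals 11.
(5,1) attacks row 8 at column 1 and diagonals 4.
(10,9) attacks row 8 at column 9 and diagonals 7, 11.
(11,2) attacks row 8 at column 2 and diagonals 5.
Attacked columns: {1, 2, 4, 5, 7, 9, 11}. Safe: {3, 6, 8, 10}.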